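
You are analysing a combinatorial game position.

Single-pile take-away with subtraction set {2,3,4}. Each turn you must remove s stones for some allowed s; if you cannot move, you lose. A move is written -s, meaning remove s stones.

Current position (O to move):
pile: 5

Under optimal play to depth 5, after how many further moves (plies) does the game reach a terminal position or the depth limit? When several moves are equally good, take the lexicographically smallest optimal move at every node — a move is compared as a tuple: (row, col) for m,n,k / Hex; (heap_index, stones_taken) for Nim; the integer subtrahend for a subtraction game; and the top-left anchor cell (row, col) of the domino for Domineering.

PV length from [5]: 1 ply

[5] O move#1: -2:-1/3, -3:-1/2, -4:+1/1*
[1] end (terminal -1, X#2); searched 5 to 5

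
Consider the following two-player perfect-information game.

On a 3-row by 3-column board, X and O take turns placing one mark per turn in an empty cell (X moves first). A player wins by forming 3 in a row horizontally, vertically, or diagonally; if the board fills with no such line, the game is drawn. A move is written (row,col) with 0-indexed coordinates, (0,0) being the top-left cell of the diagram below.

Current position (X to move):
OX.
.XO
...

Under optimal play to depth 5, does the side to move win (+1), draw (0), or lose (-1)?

ply 1, X at OX./.XO/... | (0,2)=+1→OXX/.XO/...*; (1,0)=+0→OX./XXO/...; (2,0)=+1→OX./.XO/X..; (2,1)=+1→OX./.XO/.X.; (2,2)=+0→OX./.XO/..X
ply 2, O at OXX/.XO/... | (1,0)=-1→OXX/OXO/...*; (2,0)=-1→OXX/.XO/O..; (2,1)=-1→OXX/.XO/.O.; (2,2)=-1→OXX/.XO/..O
ply 3, X at OXX/OXO/... | (2,0)=+1→OXX/OXO/X..*; (2,1)=+1→OXX/OXO/.X.; (2,2)=-1→OXX/OXO/..X
ply 4: OXX/OXO/X.. is terminal -1 (O); from OX./.XO/... depth 5

value(OX./.XO/..., X) = +1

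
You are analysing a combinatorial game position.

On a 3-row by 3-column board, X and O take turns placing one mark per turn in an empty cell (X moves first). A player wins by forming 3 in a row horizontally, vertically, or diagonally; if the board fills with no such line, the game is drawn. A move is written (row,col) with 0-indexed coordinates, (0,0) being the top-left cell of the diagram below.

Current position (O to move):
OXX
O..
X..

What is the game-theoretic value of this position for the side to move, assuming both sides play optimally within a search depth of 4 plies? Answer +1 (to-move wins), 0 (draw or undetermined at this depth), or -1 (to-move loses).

value(OXX/O../X.., O) = +1

p1 O@[OXX/O../X..]: (1,1)[OXX/OO./X..]+1* (1,2)[OXX/O.O/X..]-1 (2,1)[OXX/O../XO.]-1 (2,2)[OXX/O../X.O]-1
p2 X@[OXX/OO./X..]: (1,2)[OXX/OOX/X..]-1* (2,1)[OXX/OO./XX.]-1 (2,2)[OXX/OO./X.X]-1
p3 O@[OXX/OOX/X..]: (2,1)[OXX/OOX/XO.]-1 (2,2)[OXX/OOX/X.O]+1*
p4 X@[OXX/OOX/X.O] terminal -1; root [OXX/O../X..] d4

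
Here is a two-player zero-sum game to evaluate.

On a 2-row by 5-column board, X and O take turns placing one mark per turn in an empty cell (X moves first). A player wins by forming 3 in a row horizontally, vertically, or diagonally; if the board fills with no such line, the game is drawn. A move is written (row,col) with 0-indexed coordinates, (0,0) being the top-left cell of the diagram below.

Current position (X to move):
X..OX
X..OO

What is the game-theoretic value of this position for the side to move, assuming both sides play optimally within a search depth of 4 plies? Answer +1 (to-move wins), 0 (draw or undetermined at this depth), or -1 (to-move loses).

[X..OX/X..OO] X move#1: (0,1):-1/XX.OX/X..OO, (0,2):-1/X.XOX/X..OO, (1,1):-1/X..OX/XX.OO, (1,2):+0/X..OX/X.XOO*
[X..OX/X.XOO] O move#2: (0,1):-1/XO.OX/X.XOO, (0,2):-1/X.OOX/X.XOO, (1,1):+0/X..OX/XOXOO*
[X..OX/XOXOO] X move#3: (0,1):+0/XX.OX/XOXOO*, (0,2):+0/X.XOX/XOXOO
[XX.OX/XOXOO] O move#4: (0,2):+0/XXOOX/XOXOO*
[XXOOX/XOXOO] end (terminal +0, X#5); searched X..OX/X..OO to 4

value(X..OX/X..OO, X) = 0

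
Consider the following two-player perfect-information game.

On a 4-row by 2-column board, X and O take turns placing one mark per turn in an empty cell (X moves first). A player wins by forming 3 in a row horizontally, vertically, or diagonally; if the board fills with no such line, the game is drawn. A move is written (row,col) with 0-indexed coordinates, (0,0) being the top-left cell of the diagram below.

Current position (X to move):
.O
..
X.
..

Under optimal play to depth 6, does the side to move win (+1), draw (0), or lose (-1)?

value(.O/../X./.., X) = +1

ply 1, X at .O/../X./.. | (0,0)=+0→XO/../X./..; (1,0)=+1→.O/X./X./..*; (1,1)=+0→.O/.X/X./..; (2,1)=+0→.O/../XX/..; (3,0)=+0→.O/../X./X.; (3,1)=+0→.O/../X./.X
ply 2, O at .O/X./X./.. | (0,0)=-1→OO/X./X./..*; (1,1)=-1→.O/XO/X./..; (2,1)=-1→.O/X./XO/..; (3,0)=-1→.O/X./X./O.; (3,1)=-1→.O/X./X./.O
ply 3, X at OO/X./X./.. | (1,1)=+0→OO/XX/X./..; (2,1)=+0→OO/X./XX/..; (3,0)=+1→OO/X./X./X.*; (3,1)=+0→OO/X./X./.X
ply 4: OO/X./X./X. is terminal -1 (O); from .O/../X./.. depth 6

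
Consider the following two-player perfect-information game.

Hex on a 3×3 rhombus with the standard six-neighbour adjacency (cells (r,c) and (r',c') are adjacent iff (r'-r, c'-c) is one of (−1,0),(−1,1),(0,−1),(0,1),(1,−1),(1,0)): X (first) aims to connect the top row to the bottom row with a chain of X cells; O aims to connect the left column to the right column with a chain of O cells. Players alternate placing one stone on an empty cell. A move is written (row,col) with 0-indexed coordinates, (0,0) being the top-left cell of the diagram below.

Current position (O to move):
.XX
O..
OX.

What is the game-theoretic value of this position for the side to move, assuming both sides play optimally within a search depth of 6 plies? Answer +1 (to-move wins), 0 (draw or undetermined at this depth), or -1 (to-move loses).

ply 1, O at .XX/O../OX. | (0,0)=-1→OXX/O../OX.*; (1,1)=-1→.XX/OO./OX.; (1,2)=-1→.XX/O.O/OX.; (2,2)=-1→.XX/O../OXO
ply 2, X at OXX/O../OX. | (1,1)=+1→OXX/OX./OX.*; (1,2)=+1→OXX/O.X/OX.; (2,2)=+1→OXX/O../OXX
ply 3: OXX/OX./OX. is terminal -1 (O); from .XX/O../OX. depth 6

value(.XX/O../OX., O) = -1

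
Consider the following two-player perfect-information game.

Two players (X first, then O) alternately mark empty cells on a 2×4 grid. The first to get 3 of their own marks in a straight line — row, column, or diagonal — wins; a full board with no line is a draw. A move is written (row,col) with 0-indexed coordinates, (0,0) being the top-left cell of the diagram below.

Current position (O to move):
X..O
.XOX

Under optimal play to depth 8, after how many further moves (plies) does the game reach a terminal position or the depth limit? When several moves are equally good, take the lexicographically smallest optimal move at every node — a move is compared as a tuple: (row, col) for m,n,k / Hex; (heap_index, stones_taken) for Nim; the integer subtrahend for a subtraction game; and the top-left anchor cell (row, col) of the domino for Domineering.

[X..O/.XOX] O move#1: (0,1):+0/XO.O/.XOX*, (0,2):+0/X.OO/.XOX, (1,0):+0/X..O/OXOX
[XO.O/.XOX] X move#2: (0,2):+0/XOXO/.XOX*, (1,0):-1/XO.O/XXOX
[XOXO/.XOX] O move#3: (1,0):+0/XOXO/OXOX*
[XOXO/OXOX] end (terminal +0, X#4); searched X..O/.XOX to 8

PV length from [X..O/.XOX]: 3 plies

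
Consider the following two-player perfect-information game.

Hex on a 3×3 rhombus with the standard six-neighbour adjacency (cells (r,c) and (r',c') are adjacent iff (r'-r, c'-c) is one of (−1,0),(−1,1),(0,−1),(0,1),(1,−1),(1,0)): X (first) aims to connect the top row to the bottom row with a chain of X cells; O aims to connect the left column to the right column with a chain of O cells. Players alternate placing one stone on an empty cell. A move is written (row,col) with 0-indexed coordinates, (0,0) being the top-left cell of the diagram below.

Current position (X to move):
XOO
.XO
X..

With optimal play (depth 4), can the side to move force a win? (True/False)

X winning at [XOO/.XO/X..]: True

[XOO/.XO/X..] X move#1: (1,0):+1/XOO/XXO/X..*, (2,1):-1/XOO/.XO/XX., (2,2):-1/XOO/.XO/X.X
[XOO/XXO/X..] end (terminal -1, O#2); searched XOO/.XO/X.. to 4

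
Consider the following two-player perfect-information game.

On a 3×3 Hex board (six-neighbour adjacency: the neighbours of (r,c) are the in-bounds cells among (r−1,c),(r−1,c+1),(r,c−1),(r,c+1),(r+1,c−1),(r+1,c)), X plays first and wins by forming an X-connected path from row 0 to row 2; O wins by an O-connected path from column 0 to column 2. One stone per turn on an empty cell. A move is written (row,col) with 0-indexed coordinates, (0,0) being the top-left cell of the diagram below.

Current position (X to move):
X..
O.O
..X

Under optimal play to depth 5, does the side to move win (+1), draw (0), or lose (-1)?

p1 X@[X../O.O/..X]: (0,1)[XX./O.O/..X]-1 (0,2)[X.X/O.O/..X]-1 (1,1)[X../OXO/..X]+1* (2,0)[X../O.O/X.X]-1 (2,1)[X../O.O/.XX]-1
p2 O@[X../OXO/..X]: (0,1)[XO./OXO/..X]-1* (0,2)[X.O/OXO/..X]-1 (2,0)[X../OXO/O.X]-1 (2,1)[X../OXO/.OX]-1
p3 X@[XO./OXO/..X]: (0,2)[XOX/OXO/..X]+1* (2,0)[XO./OXO/X.X]-1 (2,1)[XO./OXO/.XX]-1
p4 O@[XOX/OXO/..X]: (2,0)[XOX/OXO/O.X]-1* (2,1)[XOX/OXO/.OX]-1
p5 X@[XOX/OXO/O.X]: (2,1)[XOX/OXO/OXX]+1*
p6 O@[XOX/OXO/OXX] terminal -1; root [X../O.O/..X] d5

value(X../O.O/..X, X) = +1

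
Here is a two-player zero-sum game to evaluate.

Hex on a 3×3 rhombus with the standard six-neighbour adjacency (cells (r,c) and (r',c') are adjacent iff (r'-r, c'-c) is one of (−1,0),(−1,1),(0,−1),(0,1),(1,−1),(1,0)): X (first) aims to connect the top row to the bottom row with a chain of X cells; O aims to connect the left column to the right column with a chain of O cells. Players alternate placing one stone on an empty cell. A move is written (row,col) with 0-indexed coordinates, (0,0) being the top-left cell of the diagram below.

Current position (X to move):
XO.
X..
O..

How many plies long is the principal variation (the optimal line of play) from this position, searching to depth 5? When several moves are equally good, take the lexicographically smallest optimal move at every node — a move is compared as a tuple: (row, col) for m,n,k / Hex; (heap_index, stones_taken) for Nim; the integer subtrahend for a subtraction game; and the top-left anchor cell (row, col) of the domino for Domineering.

PV length from [XO./X../O..]: 5 plies

[XO./X../O..] X move#1: (0,2):-1/XOX/X../O.., (1,1):-1/XO./XX./O.., (1,2):+1/XO./X.X/O..*, (2,1):-1/XO./X../OX., (2,2):-1/XO./X../O.X
[XO./X.X/O..] O move#2: (0,2):-1/XOO/X.X/O..*, (1,1):-1/XO./XOX/O.., (2,1):-1/XO./X.X/OO., (2,2):-1/XO./X.X/O.O
[XOO/X.X/O..] X move#3: (1,1):+1/XOO/XXX/O..*, (2,1):-1/XOO/X.X/OX., (2,2):-1/XOO/X.X/O.X
[XOO/XXX/O..] O move#4: (2,1):-1/XOO/XXX/OO.*, (2,2):-1/XOO/XXX/O.O
[XOO/XXX/OO.] X move#5: (2,2):+1/XOO/XXX/OOX*
[XOO/XXX/OOX] end (terminal -1, O#6); searched XO./X../O.. to 5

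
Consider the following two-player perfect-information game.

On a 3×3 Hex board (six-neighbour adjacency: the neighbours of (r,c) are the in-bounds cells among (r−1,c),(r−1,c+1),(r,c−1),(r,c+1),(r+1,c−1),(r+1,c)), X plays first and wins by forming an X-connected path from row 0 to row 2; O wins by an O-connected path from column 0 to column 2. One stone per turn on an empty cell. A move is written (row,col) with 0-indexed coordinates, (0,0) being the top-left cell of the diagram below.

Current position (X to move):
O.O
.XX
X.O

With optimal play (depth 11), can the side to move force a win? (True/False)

X winning at [O.O/.XX/X.O]: True

p1 X@[O.O/.XX/X.O]: (0,1)[OXO/.XX/X.O]+1* (1,0)[O.O/XXX/X.O]-1 (2,1)[O.O/.XX/XXO]-1
p2 O@[OXO/.XX/X.O] terminal -1; root [O.O/.XX/X.O] d11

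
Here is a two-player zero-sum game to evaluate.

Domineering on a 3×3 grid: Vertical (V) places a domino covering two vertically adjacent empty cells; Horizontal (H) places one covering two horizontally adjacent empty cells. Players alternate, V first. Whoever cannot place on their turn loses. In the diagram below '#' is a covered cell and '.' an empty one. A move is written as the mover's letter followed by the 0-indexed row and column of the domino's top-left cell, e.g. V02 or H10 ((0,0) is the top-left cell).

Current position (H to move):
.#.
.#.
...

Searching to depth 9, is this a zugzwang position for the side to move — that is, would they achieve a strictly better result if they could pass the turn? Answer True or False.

zugzwang(.#./.#./..., H) = False

ply 1, H at .#./.#./... | H20=-1→.#./.#./##.*; H21=-1→.#./.#./.##
ply 2, V at .#./.#./##. | V00=+1→##./##./##.*; V02=+1→.##/.##/##.; V12=+1→.#./.##/###
ply 3: ##./##./##. is terminal -1 (H); from .#./.#./... depth 9
pass branch (V moves first from the same position):
  | ply 1, V at .#./.#./... | V00=+1→##./##./...*; V02=+1→.##/.##/...; V10=+1→.#./##./#..; V12=+1→.#./.##/..#
  | ply 2, H at ##./##./... | H20=-1→##./##./##.*; H21=-1→##./##./.##
  | ply 3, V at ##./##./##. | V02=+1→###/###/##.*; V12=+1→##./###/###
  | ply 4: ###/###/##. is terminal -1 (H); from .#./.#./... depth 9
H moving scores -1; H passing scores -1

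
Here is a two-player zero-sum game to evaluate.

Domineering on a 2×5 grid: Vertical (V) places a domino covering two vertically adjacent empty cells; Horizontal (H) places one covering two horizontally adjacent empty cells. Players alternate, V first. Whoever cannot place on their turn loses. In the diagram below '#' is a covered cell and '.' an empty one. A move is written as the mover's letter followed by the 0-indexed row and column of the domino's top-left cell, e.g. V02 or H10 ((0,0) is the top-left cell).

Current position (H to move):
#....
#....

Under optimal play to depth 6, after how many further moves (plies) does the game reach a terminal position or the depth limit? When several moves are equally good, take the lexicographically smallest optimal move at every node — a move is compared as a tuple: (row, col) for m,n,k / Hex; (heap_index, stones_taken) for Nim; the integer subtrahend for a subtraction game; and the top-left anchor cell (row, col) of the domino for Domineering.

[#..../#....] H move#1: H01:-1/###../#...., H02:+1/#.##./#....*, H03:-1/#..##/#...., H11:-1/#..../###.., H12:+1/#..../#.##., H13:-1/#..../#..##
[#.##./#....] V move#2: V01:-1/####./##...*, V04:-1/#.###/#...#
[####./##...] H move#3: H12:-1/####./####., H13:+1/####./##.##*
[####./##.##] end (terminal -1, V#4); searched #..../#.... to 6

PV length from [#..../#....]: 3 plies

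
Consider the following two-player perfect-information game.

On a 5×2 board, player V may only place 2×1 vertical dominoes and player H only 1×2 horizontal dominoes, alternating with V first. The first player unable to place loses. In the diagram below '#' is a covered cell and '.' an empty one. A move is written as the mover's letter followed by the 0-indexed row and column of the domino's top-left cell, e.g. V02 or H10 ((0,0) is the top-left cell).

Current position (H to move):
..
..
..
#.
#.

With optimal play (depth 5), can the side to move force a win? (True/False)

H winning at [../../../#./#.]: True

[../../../#./#.] H move#1: H00:-1/##/../../#./#., H10:+1/../##/../#./#.*, H20:-1/../../##/#./#.
[../##/../#./#.] V move#2: V21:-1/../##/.#/##/#.*, V31:-1/../##/../##/##
[../##/.#/##/#.] H move#3: H00:+1/##/##/.#/##/#.*
[##/##/.#/##/#.] end (terminal -1, V#4); searched ../../../#./#. to 5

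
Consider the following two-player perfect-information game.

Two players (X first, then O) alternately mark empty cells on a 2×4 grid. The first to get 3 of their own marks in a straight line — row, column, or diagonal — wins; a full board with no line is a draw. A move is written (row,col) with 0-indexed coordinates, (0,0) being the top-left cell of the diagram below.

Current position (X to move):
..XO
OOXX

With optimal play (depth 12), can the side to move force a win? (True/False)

X winning at [..XO/OOXX]: False

p1 X@[..XO/OOXX]: (0,0)[X.XO/OOXX]+0* (0,1)[.XXO/OOXX]+0
p2 O@[X.XO/OOXX]: (0,1)[XOXO/OOXX]+0*
p3 X@[XOXO/OOXX] terminal +0; root [..XO/OOXX] d12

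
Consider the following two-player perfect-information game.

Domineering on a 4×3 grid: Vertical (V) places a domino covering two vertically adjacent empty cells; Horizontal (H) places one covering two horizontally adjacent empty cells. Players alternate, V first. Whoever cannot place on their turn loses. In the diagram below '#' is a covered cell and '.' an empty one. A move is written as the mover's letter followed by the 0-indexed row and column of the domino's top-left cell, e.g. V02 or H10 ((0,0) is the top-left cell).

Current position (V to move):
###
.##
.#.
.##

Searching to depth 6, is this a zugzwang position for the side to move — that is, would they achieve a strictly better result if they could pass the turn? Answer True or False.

p1 V@[###/.##/.#./.##]: V10[###/###/##./.##]+1* V20[###/.##/##./###]+1
p2 H@[###/###/##./.##] terminal -1; root [###/.##/.#./.##] d6
suppose V passes — search the same position with H to move:
pass> p1 H@[###/.##/.#./.##] terminal -1; root [###/.##/.#./.##] d6
for V: play +1, pass +1

zugzwang(###/.##/.#./.##, V) = False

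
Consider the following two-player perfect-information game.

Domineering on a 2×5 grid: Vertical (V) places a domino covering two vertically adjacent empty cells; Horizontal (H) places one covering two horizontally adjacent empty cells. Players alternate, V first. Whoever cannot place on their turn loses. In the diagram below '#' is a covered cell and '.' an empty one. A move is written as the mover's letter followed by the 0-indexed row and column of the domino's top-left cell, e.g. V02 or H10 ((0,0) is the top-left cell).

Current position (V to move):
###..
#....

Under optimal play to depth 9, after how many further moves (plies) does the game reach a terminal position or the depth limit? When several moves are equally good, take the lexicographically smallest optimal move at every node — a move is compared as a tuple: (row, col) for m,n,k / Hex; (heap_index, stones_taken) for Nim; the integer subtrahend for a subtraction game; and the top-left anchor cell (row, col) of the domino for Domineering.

PV length from [###../#....]: 3 plies

p1 V@[###../#....]: V03[####./#..#.]+1* V04[###.#/#...#]-1
p2 H@[####./#..#.]: H11[####./####.]-1*
p3 V@[####./####.]: V04[#####/#####]+1*
p4 H@[#####/#####] terminal -1; root [###../#....] d9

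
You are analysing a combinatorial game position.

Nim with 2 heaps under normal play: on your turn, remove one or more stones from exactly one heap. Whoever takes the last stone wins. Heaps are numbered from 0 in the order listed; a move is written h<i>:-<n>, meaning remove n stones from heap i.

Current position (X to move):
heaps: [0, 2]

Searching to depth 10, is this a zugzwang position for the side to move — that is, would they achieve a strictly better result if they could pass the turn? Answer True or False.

zugzwang((0,2), X) = False

p1 X@[(0,2)]: h1:-1[(0,1)]-1 h1:-2[(0,0)]+1*
p2 O@[(0,0)] terminal -1; root [(0,2)] d10
suppose X passes — search the same position with O to move:
pass> p1 O@[(0,2)]: h1:-1[(0,1)]-1 h1:-2[(0,0)]+1*
pass> p2 X@[(0,0)] terminal -1; root [(0,2)] d10
for X: play +1, pass -1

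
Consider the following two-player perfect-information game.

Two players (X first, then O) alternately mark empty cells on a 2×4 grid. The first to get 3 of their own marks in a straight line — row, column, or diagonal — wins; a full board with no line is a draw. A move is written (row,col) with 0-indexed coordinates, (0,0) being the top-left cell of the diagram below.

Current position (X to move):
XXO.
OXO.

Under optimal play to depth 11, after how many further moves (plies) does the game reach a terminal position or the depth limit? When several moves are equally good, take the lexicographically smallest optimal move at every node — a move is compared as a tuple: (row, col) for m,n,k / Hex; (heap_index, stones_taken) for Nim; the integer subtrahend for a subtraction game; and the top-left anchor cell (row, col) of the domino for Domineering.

[XXO./OXO.] X move#1: (0,3):+0/XXOX/OXO.*, (1,3):+0/XXO./OXOX
[XXOX/OXO.] O move#2: (1,3):+0/XXOX/OXOO*
[XXOX/OXOO] end (terminal +0, X#3); searched XXO./OXO. to 11

PV length from [XXO./OXO.]: 2 plies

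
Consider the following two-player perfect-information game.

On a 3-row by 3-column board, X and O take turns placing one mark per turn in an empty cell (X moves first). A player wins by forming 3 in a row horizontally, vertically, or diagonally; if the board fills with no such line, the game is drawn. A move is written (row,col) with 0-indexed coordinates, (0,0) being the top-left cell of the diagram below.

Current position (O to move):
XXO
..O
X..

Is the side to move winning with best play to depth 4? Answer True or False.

ply 1, O at XXO/..O/X.. | (1,0)=+1→XXO/O.O/X..*; (1,1)=-1→XXO/.OO/X..; (2,1)=-1→XXO/..O/XO.; (2,2)=+1→XXO/..O/X.O
ply 2, X at XXO/O.O/X.. | (1,1)=-1→XXO/OXO/X..*; (2,1)=-1→XXO/O.O/XX.; (2,2)=-1→XXO/O.O/X.X
ply 3, O at XXO/OXO/X.. | (2,1)=-1→XXO/OXO/XO.; (2,2)=+1→XXO/OXO/X.O*
ply 4: XXO/OXO/X.O is terminal -1 (X); from XXO/..O/X.. depth 4

O winning at [XXO/..O/X..]: True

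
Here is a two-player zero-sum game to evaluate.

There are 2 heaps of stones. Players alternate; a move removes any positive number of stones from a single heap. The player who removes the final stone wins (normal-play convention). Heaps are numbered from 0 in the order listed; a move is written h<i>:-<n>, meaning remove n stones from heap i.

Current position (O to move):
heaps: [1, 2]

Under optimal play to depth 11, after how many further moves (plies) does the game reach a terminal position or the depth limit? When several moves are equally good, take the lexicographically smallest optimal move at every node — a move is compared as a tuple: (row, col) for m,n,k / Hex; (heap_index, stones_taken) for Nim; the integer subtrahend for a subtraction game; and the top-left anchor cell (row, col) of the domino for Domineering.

ply 1, O at (1,2) | h0:-1=-1→(0,2); h1:-1=+1→(1,1)*; h1:-2=-1→(1,0)
ply 2, X at (1,1) | h0:-1=-1→(0,1)*; h1:-1=-1→(1,0)
ply 3, O at (0,1) | h1:-1=+1→(0,0)*
ply 4: (0,0) is terminal -1 (X); from (1,2) depth 11

PV length from [(1,2)]: 3 plies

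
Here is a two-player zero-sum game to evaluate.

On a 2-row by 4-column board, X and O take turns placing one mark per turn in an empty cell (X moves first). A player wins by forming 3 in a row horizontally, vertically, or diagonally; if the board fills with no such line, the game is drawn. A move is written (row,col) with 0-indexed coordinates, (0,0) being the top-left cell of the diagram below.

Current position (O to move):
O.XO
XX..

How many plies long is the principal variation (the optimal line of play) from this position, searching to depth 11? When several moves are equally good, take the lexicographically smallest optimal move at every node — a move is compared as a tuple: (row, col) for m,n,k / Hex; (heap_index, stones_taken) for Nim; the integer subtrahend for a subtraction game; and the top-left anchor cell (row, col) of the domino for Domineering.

[O.XO/XX..] O move#1: (0,1):-1/OOXO/XX.., (1,2):+0/O.XO/XXO.*, (1,3):-1/O.XO/XX.O
[O.XO/XXO.] X move#2: (0,1):+0/OXXO/XXO.*, (1,3):+0/O.XO/XXOX
[OXXO/XXO.] O move#3: (1,3):+0/OXXO/XXOO*
[OXXO/XXOO] end (terminal +0, X#4); searched O.XO/XX.. to 11

PV length from [O.XO/XX..]: 3 plies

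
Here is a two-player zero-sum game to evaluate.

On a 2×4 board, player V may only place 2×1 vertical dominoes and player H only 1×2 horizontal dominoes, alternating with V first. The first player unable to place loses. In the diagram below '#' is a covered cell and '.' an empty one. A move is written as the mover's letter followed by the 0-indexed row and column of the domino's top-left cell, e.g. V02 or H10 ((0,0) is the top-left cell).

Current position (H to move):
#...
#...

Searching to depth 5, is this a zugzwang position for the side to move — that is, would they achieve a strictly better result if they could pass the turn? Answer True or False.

zugzwang(#.../#..., H) = False

[#.../#...] H move#1: H01:+1/###./#...*, H02:+1/#.##/#..., H11:+1/#.../###., H12:+1/#.../#.##
[###./#...] V move#2: V03:-1/####/#..#*
[####/#..#] H move#3: H11:+1/####/####*
[####/####] end (terminal -1, V#4); searched #.../#... to 5
suppose H passes — search the same position with V to move:
pass> [#.../#...] V move#1: V01:-1/##../##.., V02:+1/#.#./#.#.*, V03:-1/#..#/#..#
pass> [#.#./#.#.] end (terminal -1, H#2); searched #.../#... to 5
for H: play +1, pass -1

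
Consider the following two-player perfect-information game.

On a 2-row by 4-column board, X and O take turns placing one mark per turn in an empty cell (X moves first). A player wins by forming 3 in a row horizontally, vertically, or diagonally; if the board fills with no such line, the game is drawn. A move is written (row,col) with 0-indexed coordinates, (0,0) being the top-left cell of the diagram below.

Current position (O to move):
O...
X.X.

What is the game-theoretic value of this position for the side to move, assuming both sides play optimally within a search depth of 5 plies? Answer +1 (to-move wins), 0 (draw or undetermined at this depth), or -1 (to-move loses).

[O.../X.X.] O move#1: (0,1):-1/OO../X.X., (0,2):-1/O.O./X.X., (0,3):-1/O..O/X.X., (1,1):+0/O.../XOX.*, (1,3):-1/O.../X.XO
[O.../XOX.] X move#2: (0,1):+0/OX../XOX.*, (0,2):+0/O.X./XOX., (0,3):+0/O..X/XOX., (1,3):+0/O.../XOXX
[OX../XOX.] O move#3: (0,2):+0/OXO./XOX.*, (0,3):+0/OX.O/XOX., (1,3):+0/OX../XOXO
[OXO./XOX.] X move#4: (0,3):+0/OXOX/XOX.*, (1,3):+0/OXO./XOXX
[OXOX/XOX.] O move#5: (1,3):+0/OXOX/XOXO*
[OXOX/XOXO] end (terminal +0, X#6); searched O.../X.X. to 5

value(O.../X.X., O) = 0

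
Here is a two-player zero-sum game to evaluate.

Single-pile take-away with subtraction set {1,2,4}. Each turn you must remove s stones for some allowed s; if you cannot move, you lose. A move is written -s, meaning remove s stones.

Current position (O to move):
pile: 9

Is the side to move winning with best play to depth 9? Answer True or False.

O winning at [9]: False

p1 O@[9]: -1[8]-1* -2[7]-1 -4[5]-1
p2 X@[8]: -1[7]-1 -2[6]+1* -4[4]-1
p3 O@[6]: -1[5]-1* -2[4]-1 -4[2]-1
p4 X@[5]: -1[4]-1 -2[3]+1* -4[1]-1
p5 O@[3]: -1[2]-1* -2[1]-1
p6 X@[2]: -1[1]-1 -2[0]+1*
p7 O@[0] terminal -1; root [9] d9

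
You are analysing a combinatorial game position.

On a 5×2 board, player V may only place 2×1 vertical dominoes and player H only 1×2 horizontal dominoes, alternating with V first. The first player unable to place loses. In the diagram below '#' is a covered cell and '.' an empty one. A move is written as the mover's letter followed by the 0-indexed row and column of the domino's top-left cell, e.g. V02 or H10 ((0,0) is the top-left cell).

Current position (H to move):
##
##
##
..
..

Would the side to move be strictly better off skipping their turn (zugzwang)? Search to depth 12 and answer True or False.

zugzwang(##/##/##/../.., H) = False

ply 1, H at ##/##/##/../.. | H30=+1→##/##/##/##/..*; H40=+1→##/##/##/../##
ply 2: ##/##/##/##/.. is terminal -1 (V); from ##/##/##/../.. depth 12
suppose H passes — search the same position with V to move:
pass> ply 1, V at ##/##/##/../.. | V30=+1→##/##/##/#./#.*; V31=+1→##/##/##/.#/.#
pass> ply 2: ##/##/##/#./#. is terminal -1 (H); from ##/##/##/../.. depth 12
for H: play +1, pass -1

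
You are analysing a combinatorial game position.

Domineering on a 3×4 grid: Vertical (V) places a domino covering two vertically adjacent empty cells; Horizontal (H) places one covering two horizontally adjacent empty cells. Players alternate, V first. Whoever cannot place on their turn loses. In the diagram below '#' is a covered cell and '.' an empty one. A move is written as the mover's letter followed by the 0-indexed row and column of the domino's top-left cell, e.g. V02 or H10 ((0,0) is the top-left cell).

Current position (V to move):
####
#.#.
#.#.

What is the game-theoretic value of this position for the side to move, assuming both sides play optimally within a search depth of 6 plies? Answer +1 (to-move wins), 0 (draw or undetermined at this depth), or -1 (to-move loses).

ply 1, V at ####/#.#./#.#. | V11=+1→####/###./###.*; V13=+1→####/#.##/#.##
ply 2: ####/###./###. is terminal -1 (H); from ####/#.#./#.#. depth 6

value(####/#.#./#.#., V) = +1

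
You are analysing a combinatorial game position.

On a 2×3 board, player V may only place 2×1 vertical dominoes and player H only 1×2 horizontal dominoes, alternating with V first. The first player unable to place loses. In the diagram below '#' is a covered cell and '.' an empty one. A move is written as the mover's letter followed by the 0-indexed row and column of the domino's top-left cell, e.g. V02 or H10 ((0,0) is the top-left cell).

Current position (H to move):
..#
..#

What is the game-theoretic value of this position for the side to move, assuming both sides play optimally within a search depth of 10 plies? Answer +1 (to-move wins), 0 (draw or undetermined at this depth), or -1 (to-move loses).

[..#/..#] H move#1: H00:+1/###/..#*, H10:+1/..#/###
[###/..#] end (terminal -1, V#2); searched ..#/..# to 10

value(..#/..#, H) = +1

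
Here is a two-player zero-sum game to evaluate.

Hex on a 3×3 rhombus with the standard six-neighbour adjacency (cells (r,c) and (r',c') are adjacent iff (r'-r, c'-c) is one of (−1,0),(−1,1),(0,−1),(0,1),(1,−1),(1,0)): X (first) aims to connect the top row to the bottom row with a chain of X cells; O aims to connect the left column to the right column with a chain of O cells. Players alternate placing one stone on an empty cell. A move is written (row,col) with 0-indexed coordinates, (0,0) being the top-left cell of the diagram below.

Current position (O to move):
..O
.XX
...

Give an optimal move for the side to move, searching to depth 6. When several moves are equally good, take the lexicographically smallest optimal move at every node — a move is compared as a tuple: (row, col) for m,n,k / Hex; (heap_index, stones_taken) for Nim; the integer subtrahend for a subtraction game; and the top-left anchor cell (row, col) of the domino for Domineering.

ply 1, O at ..O/.XX/... | (0,0)=-1→O.O/.XX/...; (0,1)=+1→.OO/.XX/...*; (1,0)=-1→..O/OXX/...; (2,0)=-1→..O/.XX/O..; (2,1)=-1→..O/.XX/.O.; (2,2)=-1→..O/.XX/..O
ply 2, X at .OO/.XX/... | (0,0)=-1→XOO/.XX/...*; (1,0)=-1→.OO/XXX/...; (2,0)=-1→.OO/.XX/X..; (2,1)=-1→.OO/.XX/.X.; (2,2)=-1→.OO/.XX/..X
ply 3, O at XOO/.XX/... | (1,0)=+1→XOO/OXX/...*; (2,0)=-1→XOO/.XX/O..; (2,1)=-1→XOO/.XX/.O.; (2,2)=-1→XOO/.XX/..O
ply 4: XOO/OXX/... is terminal -1 (X); from ..O/.XX/... depth 6

O's best at [..O/.XX/...]: (0,1)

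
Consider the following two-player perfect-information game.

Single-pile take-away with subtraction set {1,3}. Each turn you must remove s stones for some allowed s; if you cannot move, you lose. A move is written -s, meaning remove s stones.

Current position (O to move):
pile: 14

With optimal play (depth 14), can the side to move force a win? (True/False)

O winning at [14]: False

[14] O move#1: -1:-1/13*, -3:-1/11
[13] X move#2: -1:+1/12*, -3:+1/10
[12] O move#3: -1:-1/11*, -3:-1/9
[11] X move#4: -1:+1/10*, -3:+1/8
[10] O move#5: -1:-1/9*, -3:-1/7
[9] X move#6: -1:+1/8*, -3:+1/6
[8] O move#7: -1:-1/7*, -3:-1/5
[7] X move#8: -1:+1/6*, -3:+1/4
[6] O move#9: -1:-1/5*, -3:-1/3
[5] X move#10: -1:+1/4*, -3:+1/2
[4] O move#11: -1:-1/3*, -3:-1/1
[3] X move#12: -1:+1/2*, -3:+1/0
[2] O move#13: -1:-1/1*
[1] X move#14: -1:+1/0*
[0] end (terminal -1, O#15); searched 14 to 14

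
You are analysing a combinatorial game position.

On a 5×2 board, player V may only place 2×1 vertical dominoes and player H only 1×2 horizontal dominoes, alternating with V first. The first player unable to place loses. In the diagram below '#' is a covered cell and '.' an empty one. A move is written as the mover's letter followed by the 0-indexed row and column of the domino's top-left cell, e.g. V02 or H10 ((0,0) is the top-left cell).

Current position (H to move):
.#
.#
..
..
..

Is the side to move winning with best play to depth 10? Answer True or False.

p1 H@[.#/.#/../../..]: H20[.#/.#/##/../..]-1 H30[.#/.#/../##/..]+1* H40[.#/.#/../../##]-1
p2 V@[.#/.#/../##/..]: V00[##/##/../##/..]-1* V10[.#/##/#./##/..]-1
p3 H@[##/##/../##/..]: H20[##/##/##/##/..]+1* H40[##/##/../##/##]+1
p4 V@[##/##/##/##/..] terminal -1; root [.#/.#/../../..] d10

H winning at [.#/.#/../../..]: True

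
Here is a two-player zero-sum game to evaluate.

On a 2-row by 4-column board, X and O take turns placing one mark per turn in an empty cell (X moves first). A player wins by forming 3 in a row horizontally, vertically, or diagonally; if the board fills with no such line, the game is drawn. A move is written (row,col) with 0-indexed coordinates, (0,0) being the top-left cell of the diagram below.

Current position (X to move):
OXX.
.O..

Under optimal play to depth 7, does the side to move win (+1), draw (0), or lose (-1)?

p1 X@[OXX./.O..]: (0,3)[OXXX/.O..]+1* (1,0)[OXX./XO..]+0 (1,2)[OXX./.OX.]+0 (1,3)[OXX./.O.X]+0
p2 O@[OXXX/.O..] terminal -1; root [OXX./.O..] d7

value(OXX./.O.., X) = +1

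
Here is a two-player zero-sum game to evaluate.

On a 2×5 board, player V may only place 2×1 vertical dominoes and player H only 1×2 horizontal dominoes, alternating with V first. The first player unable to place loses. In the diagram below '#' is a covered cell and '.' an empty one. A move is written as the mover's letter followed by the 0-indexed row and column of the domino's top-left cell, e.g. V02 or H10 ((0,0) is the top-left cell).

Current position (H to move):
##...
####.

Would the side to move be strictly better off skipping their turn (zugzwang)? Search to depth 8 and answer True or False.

ply 1, H at ##.../####. | H02=-1→####./####.; H03=+1→##.##/####.*
ply 2: ##.##/####. is terminal -1 (V); from ##.../####. depth 8
suppose H passes — search the same position with V to move:
pass> ply 1, V at ##.../####. | V04=-1→##..#/#####*
pass> ply 2, H at ##..#/##### | H02=+1→#####/#####*
pass> ply 3: #####/##### is terminal -1 (V); from ##.../####. depth 8
for H: play +1, pass +1

zugzwang(##.../####., H) = False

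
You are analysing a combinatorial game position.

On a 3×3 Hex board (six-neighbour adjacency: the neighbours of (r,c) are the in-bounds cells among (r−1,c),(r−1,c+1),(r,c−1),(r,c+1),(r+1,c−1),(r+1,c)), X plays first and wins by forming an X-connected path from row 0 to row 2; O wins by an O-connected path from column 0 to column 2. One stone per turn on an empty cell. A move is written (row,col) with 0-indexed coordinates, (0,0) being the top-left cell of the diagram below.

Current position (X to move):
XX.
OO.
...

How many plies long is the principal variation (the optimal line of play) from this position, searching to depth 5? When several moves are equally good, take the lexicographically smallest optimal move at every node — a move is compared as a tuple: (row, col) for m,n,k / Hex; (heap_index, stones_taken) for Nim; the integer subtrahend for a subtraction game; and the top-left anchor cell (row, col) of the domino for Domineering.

PV length from [XX./OO./...]: 2 plies

[XX./OO./...] X move#1: (0,2):-1/XXX/OO./...*, (1,2):-1/XX./OOX/..., (2,0):-1/XX./OO./X.., (2,1):-1/XX./OO./.X., (2,2):-1/XX./OO./..X
[XXX/OO./...] O move#2: (1,2):+1/XXX/OOO/...*, (2,0):-1/XXX/OO./O.., (2,1):+1/XXX/OO./.O., (2,2):+1/XXX/OO./..O
[XXX/OOO/...] end (terminal -1, X#3); searched XX./OO./... to 5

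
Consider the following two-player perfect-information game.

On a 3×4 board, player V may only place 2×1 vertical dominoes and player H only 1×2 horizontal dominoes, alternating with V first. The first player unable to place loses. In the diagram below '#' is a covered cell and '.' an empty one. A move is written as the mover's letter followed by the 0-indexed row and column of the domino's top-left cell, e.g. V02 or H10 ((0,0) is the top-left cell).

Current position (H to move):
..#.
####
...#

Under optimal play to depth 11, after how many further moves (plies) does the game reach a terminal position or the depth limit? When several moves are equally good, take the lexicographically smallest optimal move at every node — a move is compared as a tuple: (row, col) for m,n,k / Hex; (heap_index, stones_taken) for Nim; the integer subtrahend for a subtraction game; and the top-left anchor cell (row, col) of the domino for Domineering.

p1 H@[..#./####/...#]: H00[###./####/...#]+1* H20[..#./####/##.#]+1 H21[..#./####/.###]+1
p2 V@[###./####/...#] terminal -1; root [..#./####/...#] d11

PV length from [..#./####/...#]: 1 ply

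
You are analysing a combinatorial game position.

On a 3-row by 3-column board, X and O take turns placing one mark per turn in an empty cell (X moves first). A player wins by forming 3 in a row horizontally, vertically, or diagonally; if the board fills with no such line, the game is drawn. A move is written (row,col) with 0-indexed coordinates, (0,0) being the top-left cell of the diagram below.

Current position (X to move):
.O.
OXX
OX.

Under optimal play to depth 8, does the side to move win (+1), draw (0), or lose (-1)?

ply 1, X at .O./OXX/OX. | (0,0)=+0→XO./OXX/OX.*; (0,2)=-1→.OX/OXX/OX.; (2,2)=-1→.O./OXX/OXX
ply 2, O at XO./OXX/OX. | (0,2)=-1→XOO/OXX/OX.; (2,2)=+0→XO./OXX/OXO*
ply 3, X at XO./OXX/OXO | (0,2)=+0→XOX/OXX/OXO*
ply 4: XOX/OXX/OXO is terminal +0 (O); from .O./OXX/OX. depth 8

value(.O./OXX/OX., X) = 0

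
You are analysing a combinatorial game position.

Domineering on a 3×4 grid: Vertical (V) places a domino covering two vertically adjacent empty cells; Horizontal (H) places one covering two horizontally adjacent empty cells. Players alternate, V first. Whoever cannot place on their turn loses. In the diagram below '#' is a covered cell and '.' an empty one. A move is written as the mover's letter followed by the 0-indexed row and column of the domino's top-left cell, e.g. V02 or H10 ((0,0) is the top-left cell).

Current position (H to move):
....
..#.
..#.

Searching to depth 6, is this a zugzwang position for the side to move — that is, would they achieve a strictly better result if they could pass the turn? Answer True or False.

ply 1, H at ..../..#./..#. | H00=-1→##../..#./..#.; H01=-1→.##./..#./..#.; H02=-1→..##/..#./..#.; H10=+1→..../###./..#.*; H20=-1→..../..#./###.
ply 2, V at ..../###./..#. | V03=-1→...#/####/..#.*; V13=-1→..../####/..##
ply 3, H at ...#/####/..#. | H00=+1→##.#/####/..#.*; H01=+1→.###/####/..#.; H20=+1→...#/####/###.
ply 4: ##.#/####/..#. is terminal -1 (V); from ..../..#./..#. depth 6
if H skipped the turn, V would face:
~ ply 1, V at ..../..#./..#. | V00=+1→#.../#.#./..#.*; V01=+1→.#../.##./..#.; V03=-1→...#/..##/..#.; V10=+1→..../#.#./#.#.; V11=+1→..../.##./.##.; V13=-1→..../..##/..##
~ ply 2, H at #.../#.#./..#. | H01=-1→###./#.#./..#.*; H02=-1→#.##/#.#./..#.; H20=-1→#.../#.#./###.
~ ply 3, V at ###./#.#./..#. | V03=-1→####/#.##/..#.; V11=+1→###./###./.##.*; V13=-1→###./#.##/..##
~ ply 4: ###./###./.##. is terminal -1 (H); from ..../..#./..#. depth 6
compare (H): move=+1 vs pass=-1

zugzwang(..../..#./..#., H) = False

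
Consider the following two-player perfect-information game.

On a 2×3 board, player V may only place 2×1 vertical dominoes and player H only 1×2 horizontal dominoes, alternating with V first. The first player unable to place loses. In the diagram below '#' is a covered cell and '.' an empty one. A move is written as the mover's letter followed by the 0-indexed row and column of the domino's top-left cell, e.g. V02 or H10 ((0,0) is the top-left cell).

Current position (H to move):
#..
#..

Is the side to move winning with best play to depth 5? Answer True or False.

H winning at [#../#..]: True

ply 1, H at #../#.. | H01=+1→###/#..*; H11=+1→#../###
ply 2: ###/#.. is terminal -1 (V); from #../#.. depth 5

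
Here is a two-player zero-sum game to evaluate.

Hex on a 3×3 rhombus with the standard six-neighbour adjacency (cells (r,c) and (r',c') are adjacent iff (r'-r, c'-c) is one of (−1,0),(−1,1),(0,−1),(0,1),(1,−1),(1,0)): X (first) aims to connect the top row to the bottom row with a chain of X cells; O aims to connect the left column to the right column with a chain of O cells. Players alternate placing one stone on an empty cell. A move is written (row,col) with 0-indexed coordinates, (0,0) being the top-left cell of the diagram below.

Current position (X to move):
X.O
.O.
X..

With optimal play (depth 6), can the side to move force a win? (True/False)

X winning at [X.O/.O./X..]: True

p1 X@[X.O/.O./X..]: (0,1)[XXO/.O./X..]-1 (1,0)[X.O/XO./X..]+1* (1,2)[X.O/.OX/X..]-1 (2,1)[X.O/.O./XX.]-1 (2,2)[X.O/.O./X.X]-1
p2 O@[X.O/XO./X..] terminal -1; root [X.O/.O./X..] d6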